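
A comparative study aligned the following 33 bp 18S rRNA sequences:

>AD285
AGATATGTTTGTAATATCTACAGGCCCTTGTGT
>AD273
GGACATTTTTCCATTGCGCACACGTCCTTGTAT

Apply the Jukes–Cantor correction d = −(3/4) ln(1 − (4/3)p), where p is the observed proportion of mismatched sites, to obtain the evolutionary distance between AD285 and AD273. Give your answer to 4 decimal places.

Mismatches occur at site 1 (A/G), site 4 (T/C), site 7 (G/T), site 11 (G/C), site 12 (T/C), site 14 (A/T), site 16 (A/G), site 17 (T/C), site 18 (C/G), site 19 (T/C), site 23 (G/C), site 25 (C/T), site 32 (G/A).
p = 13/33 = 0.393939.
d = −0.75 · ln(1 − (4/3)·0.393939) = −0.75 · ln(0.474748) = −0.75 · (-0.744971) = 0.5587.

0.5587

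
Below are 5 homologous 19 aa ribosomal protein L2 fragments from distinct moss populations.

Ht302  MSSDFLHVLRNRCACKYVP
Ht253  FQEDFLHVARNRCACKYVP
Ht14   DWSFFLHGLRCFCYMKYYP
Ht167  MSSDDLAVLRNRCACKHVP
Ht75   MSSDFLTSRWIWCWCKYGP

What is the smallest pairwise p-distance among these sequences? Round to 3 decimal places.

0.158

Pairwise Hamming distances:
  Ht302 vs Ht253: 4
  Ht302 vs Ht14: 9
  Ht302 vs Ht167: 3
  Ht302 vs Ht75: 8
  Ht253 vs Ht14: 11
  Ht253 vs Ht167: 7
  Ht253 vs Ht75: 11
  Ht14 vs Ht167: 12
  Ht14 vs Ht75: 12
  Ht167 vs Ht75: 10
The smallest is 3 mismatches, between Ht302 and Ht167; p = 3/19 = 0.158.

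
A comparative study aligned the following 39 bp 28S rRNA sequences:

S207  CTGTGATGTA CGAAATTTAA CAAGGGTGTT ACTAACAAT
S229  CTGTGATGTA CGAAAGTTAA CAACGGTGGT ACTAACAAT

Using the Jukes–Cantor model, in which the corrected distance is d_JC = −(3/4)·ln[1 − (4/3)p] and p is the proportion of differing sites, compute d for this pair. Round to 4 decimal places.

0.0812

The sequences differ at positions 16 (T/G), 24 (G/C), 29 (T/G).
p = 3/39 = 0.076923.
d = −0.75 · ln(1 − (4/3)·0.076923) = −0.75 · ln(0.897436) = −0.75 · (-0.108213) = 0.0812.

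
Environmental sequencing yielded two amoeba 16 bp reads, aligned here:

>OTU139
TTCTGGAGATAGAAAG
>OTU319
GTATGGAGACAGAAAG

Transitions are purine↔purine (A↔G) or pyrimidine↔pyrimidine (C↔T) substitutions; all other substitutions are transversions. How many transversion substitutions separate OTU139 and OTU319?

2

Differing sites — 1:T/G (Tv); 3:C/A (Tv); 10:T/C (Ti).
Of the 3 differences, 1 transition and 2 transversions, so the answer is 2.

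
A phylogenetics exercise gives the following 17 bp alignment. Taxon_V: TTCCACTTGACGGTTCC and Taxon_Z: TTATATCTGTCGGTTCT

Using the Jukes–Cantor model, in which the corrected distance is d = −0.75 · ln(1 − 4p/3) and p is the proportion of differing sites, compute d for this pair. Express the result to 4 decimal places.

0.4770

Differing sites — 3:C/A; 4:C/T; 6:C/T; 7:T/C; 10:A/T; 17:C/T.
p = 6/17 = 0.352941.
d = −0.75 · ln(1 − (4/3)·0.352941) = −0.75 · ln(0.529412) = −0.75 · (-0.635988) = 0.4770.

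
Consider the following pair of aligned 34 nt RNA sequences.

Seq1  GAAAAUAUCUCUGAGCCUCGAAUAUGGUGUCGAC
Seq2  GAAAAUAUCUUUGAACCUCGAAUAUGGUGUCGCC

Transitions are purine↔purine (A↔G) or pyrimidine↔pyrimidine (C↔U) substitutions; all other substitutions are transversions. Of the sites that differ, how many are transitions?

Mismatches occur at site 11 (C/U, transition), site 15 (G/A, transition), site 33 (A/C, transversion).
Of the 3 differences, 2 transitions and 1 transversion, so the answer is 2.

2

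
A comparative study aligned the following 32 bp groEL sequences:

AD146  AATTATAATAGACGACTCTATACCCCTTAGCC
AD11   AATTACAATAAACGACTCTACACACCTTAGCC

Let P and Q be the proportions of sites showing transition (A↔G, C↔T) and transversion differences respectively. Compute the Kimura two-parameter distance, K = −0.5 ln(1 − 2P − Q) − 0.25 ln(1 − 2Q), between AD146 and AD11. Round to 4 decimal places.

Differing sites — 6:T/C (Ti); 11:G/A (Ti); 21:T/C (Ti); 24:C/A (Tv).
Of the 4 differences, 3 transitions and 1 transversion over 32 sites: P = 3/32 = 0.093750, Q = 1/32 = 0.031250.
d = −0.5·ln(0.781250) − 0.25·ln(0.937500) = −0.5·(-0.246860) − 0.25·(-0.064539) = 0.1396.

0.1396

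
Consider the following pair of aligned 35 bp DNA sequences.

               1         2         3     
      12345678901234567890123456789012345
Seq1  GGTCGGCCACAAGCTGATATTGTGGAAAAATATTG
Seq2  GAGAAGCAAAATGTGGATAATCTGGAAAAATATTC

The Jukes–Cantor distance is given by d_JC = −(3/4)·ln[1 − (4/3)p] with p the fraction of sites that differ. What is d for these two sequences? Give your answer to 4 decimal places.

0.4582

Differing sites — 2:G/A; 3:T/G; 4:C/A; 5:G/A; 8:C/A; 10:C/A; 12:A/T; 14:C/T; 15:T/G; 20:T/A; 22:G/C; 35:G/C.
p = 12/35 = 0.342857.
d = −0.75 · ln(1 − (4/3)·0.342857) = −0.75 · ln(0.542857) = −0.75 · (-0.610909) = 0.4582.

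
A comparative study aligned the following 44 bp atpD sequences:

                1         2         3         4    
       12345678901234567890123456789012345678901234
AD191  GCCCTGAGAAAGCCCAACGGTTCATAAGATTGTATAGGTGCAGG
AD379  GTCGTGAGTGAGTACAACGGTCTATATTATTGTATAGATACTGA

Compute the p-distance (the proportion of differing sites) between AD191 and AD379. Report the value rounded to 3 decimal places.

0.318

The sequences differ at positions 2 (C/T), 4 (C/G), 9 (A/T), 10 (A/G), 13 (C/T), 14 (C/A), 22 (T/C), 23 (C/T), 27 (A/T), 28 (G/T), 38 (G/A), 40 (G/A), 42 (A/T), 44 (G/A).
There are 14 differences over 44 sites, so p = 14/44 = 0.318.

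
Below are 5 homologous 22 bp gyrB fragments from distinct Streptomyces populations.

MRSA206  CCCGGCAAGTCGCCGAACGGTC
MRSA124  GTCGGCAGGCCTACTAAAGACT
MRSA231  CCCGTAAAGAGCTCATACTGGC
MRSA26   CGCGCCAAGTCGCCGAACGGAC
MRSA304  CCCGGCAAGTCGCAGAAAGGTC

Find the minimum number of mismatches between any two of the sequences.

2

Pairwise Hamming distances:
  MRSA206 vs MRSA124: 11
  MRSA206 vs MRSA231: 10
  MRSA206 vs MRSA26: 3
  MRSA206 vs MRSA304: 2
  MRSA124 vs MRSA231: 16
  MRSA124 vs MRSA26: 12
  MRSA124 vs MRSA304: 11
  MRSA231 vs MRSA26: 11
  MRSA231 vs MRSA304: 12
  MRSA26 vs MRSA304: 5
The smallest is 2, between MRSA206 and MRSA304.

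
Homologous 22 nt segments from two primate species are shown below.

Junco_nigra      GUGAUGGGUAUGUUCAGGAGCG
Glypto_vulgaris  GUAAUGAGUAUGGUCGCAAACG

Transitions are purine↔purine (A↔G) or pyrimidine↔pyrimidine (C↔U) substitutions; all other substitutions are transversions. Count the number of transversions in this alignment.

Differing sites — 3:G/A (Ti); 7:G/A (Ti); 13:U/G (Tv); 16:A/G (Ti); 17:G/C (Tv); 18:G/A (Ti); 20:G/A (Ti).
Of the 7 differences, 5 transitions and 2 transversions, so the answer is 2.

2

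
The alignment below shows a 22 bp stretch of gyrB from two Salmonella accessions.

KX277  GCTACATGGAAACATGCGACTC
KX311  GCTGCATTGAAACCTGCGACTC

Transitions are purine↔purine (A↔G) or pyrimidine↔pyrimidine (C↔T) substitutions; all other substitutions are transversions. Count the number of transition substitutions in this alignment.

Mismatches occur at site 4 (A/G, transition), site 8 (G/T, transversion), site 14 (A/C, transversion).
Of the 3 differences, 1 transition and 2 transversions, so the answer is 1.

1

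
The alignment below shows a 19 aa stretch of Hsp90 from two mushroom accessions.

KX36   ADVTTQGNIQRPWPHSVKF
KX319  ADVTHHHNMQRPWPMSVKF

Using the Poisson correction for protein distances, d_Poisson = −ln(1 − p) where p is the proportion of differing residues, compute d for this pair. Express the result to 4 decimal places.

0.3054

Mismatches occur at site 5 (T↔H), site 6 (Q↔H), site 7 (G↔H), site 9 (I↔M), site 15 (H↔M).
p = 5/19 = 0.263158.
d = −ln(1 − 0.263158) = −ln(0.736842) = 0.3054.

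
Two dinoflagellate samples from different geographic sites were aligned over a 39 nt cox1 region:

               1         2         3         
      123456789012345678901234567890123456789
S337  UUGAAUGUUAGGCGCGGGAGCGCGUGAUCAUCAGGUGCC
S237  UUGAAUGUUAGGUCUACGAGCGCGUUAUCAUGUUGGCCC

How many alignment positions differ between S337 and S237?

The sequences differ at positions 13 (C/U), 14 (G/C), 15 (C/U), 16 (G/A), 17 (G/C), 26 (G/U), 32 (C/G), 33 (A/U), 34 (G/U), 36 (U/G), 37 (G/C).
That gives 11 mismatches out of 39 aligned sites, so the Hamming distance is 11.

11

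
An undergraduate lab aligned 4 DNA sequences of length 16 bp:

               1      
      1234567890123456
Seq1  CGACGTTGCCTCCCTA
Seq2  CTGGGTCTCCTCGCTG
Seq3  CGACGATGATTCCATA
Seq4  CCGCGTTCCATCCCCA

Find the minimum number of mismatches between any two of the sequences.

4

Pairwise Hamming distances:
  Seq1 vs Seq2: 7
  Seq1 vs Seq3: 4
  Seq1 vs Seq4: 5
  Seq2 vs Seq3: 11
  Seq2 vs Seq4: 8
  Seq3 vs Seq4: 8
The smallest is 4, between Seq1 and Seq3.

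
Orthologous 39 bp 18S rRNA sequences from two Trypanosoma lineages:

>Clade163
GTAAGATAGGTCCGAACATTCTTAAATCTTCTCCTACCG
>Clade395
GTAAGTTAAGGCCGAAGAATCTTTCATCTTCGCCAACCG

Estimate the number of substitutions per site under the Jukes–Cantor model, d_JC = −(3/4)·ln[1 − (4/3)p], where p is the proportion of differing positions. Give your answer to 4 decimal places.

Mismatches occur at site 6 (A↔T), site 9 (G↔A), site 11 (T↔G), site 17 (C↔G), site 19 (T↔A), site 24 (A↔T), site 25 (A↔C), site 32 (T↔G), site 35 (T↔A).
p = 9/39 = 0.230769.
d = −0.75 · ln(1 − (4/3)·0.230769) = −0.75 · ln(0.692308) = −0.75 · (-0.367724) = 0.2758.

0.2758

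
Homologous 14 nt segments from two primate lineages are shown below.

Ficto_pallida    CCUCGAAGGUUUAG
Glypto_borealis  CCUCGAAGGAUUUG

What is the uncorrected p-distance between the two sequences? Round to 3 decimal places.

Mismatches occur at site 10 (U↔A), site 13 (A↔U).
There are 2 differences over 14 sites, so p = 2/14 = 0.143.

0.143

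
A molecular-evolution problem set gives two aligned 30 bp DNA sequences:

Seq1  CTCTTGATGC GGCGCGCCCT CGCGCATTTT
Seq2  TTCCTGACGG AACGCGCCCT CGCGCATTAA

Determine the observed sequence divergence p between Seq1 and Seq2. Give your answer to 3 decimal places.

0.267

Differing sites — 1:C/T; 4:T/C; 8:T/C; 10:C/G; 11:G/A; 12:G/A; 29:T/A; 30:T/A.
There are 8 differences over 30 sites, so p = 8/30 = 0.267.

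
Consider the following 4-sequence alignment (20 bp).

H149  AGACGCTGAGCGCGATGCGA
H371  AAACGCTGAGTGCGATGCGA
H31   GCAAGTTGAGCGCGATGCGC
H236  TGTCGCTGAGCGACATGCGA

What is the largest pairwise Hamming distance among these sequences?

8

Pairwise Hamming distances:
  H149 vs H371: 2
  H149 vs H31: 5
  H149 vs H236: 4
  H371 vs H31: 6
  H371 vs H236: 6
  H31 vs H236: 8
The largest is 8, between H31 and H236.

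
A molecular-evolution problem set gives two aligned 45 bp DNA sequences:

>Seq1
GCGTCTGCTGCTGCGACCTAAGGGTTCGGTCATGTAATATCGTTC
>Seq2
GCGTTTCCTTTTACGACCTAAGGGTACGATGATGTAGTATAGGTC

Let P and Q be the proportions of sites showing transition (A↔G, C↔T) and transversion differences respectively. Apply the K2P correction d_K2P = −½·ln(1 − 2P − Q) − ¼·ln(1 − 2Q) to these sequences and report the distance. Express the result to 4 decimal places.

0.2972

Mismatches occur at site 5 (C↔T, transition), site 7 (G↔C, transversion), site 10 (G↔T, transversion), site 11 (C↔T, transition), site 13 (G↔A, transition), site 26 (T↔A, transversion), site 29 (G↔A, transition), site 31 (C↔G, transversion), site 37 (A↔G, transition), site 41 (C↔A, transversion), site 43 (T↔G, transversion).
Of the 11 differences, 5 transitions and 6 transversions over 45 sites: P = 5/45 = 0.111111, Q = 6/45 = 0.133333.
d = −0.5·ln(0.644445) − 0.25·ln(0.733334) = −0.5·(-0.439366) − 0.25·(-0.310154) = 0.2972.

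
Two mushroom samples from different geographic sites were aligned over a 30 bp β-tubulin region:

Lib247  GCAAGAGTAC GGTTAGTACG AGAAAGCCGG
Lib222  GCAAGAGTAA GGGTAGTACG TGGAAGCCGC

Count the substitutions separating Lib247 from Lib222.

5

Differing sites — 10:C/A; 13:T/G; 21:A/T; 23:A/G; 30:G/C.
That gives 5 mismatches out of 30 aligned sites, so the Hamming distance is 5.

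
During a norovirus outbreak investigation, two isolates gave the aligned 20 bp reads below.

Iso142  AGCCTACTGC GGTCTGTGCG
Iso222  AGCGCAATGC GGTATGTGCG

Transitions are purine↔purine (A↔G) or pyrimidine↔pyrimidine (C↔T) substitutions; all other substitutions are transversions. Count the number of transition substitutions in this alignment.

1

Differing sites — 4:C/G (Tv); 5:T/C (Ti); 7:C/A (Tv); 14:C/A (Tv).
Of the 4 differences, 1 transition and 3 transversions, so the answer is 1.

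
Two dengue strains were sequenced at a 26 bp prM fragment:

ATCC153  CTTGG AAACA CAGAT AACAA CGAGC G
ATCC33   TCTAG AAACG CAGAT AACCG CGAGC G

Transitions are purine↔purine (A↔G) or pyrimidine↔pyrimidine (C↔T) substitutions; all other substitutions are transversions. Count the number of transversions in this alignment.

1

Mismatches occur at site 1 (C→T, transition), site 2 (T→C, transition), site 4 (G→A, transition), site 10 (A→G, transition), site 19 (A→C, transversion), site 20 (A→G, transition).
Of the 6 differences, 5 transitions and 1 transversion, so the answer is 1.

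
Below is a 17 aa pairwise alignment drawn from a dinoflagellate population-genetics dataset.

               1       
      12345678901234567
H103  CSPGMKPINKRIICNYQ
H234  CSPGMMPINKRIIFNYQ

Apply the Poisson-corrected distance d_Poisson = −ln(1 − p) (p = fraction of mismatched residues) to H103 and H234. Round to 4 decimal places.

Differing sites — 6:K/M; 14:C/F.
p = 2/17 = 0.117647.
d = −ln(1 − 0.117647) = −ln(0.882353) = 0.1252.

0.1252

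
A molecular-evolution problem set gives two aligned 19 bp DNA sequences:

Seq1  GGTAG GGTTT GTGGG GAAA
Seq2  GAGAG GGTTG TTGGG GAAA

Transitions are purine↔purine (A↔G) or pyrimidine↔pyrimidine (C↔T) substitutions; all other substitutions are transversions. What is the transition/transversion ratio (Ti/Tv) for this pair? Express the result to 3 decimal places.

0.333

Mismatches occur at site 2 (G/A, transition), site 3 (T/G, transversion), site 10 (T/G, transversion), site 11 (G/T, transversion).
Of the 4 differences, 1 transition and 3 transversions, so Ti/Tv = 1/3 = 0.333.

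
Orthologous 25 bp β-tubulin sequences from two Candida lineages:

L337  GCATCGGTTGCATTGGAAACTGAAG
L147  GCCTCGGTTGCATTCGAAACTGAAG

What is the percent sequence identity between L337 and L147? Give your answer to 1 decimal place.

92.0%

Differing sites — 3:A/C; 15:G/C.
23 of the 25 sites match, so the percent identity is 23/25 × 100 = 92.0%.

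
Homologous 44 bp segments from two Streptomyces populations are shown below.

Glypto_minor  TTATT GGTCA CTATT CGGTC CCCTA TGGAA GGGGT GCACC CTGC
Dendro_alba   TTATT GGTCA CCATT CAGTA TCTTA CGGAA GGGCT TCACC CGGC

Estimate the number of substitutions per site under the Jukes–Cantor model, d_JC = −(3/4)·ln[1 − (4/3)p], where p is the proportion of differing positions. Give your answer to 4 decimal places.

0.2388

Mismatches occur at site 12 (T/C), site 17 (G/A), site 20 (C/A), site 21 (C/T), site 23 (C/T), site 26 (T/C), site 34 (G/C), site 36 (G/T), site 42 (T/G).
p = 9/44 = 0.204545.
d = −0.75 · ln(1 − (4/3)·0.204545) = −0.75 · ln(0.727273) = −0.75 · (-0.318453) = 0.2388.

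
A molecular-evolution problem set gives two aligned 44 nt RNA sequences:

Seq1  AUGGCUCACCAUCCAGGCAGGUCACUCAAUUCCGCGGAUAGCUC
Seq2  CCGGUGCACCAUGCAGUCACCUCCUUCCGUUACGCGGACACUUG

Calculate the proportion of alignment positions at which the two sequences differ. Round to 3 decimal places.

Mismatches occur at site 1 (A→C), site 2 (U→C), site 5 (C→U), site 6 (U→G), site 13 (C→G), site 17 (G→U), site 20 (G→C), site 21 (G→C), site 24 (A→C), site 25 (C→U), site 28 (A→C), site 29 (A→G), site 32 (C→A), site 39 (U→C), site 41 (G→C), site 42 (C→U), site 44 (C→G).
There are 17 differences over 44 sites, so p = 17/44 = 0.386.

0.386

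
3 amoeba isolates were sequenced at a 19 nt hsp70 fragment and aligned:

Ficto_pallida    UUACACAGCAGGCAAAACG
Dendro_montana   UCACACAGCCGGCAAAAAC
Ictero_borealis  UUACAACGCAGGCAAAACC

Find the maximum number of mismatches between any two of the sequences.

5

Pairwise Hamming distances:
  Ficto_pallida vs Dendro_montana: 4
  Ficto_pallida vs Ictero_borealis: 3
  Dendro_montana vs Ictero_borealis: 5
The largest is 5, between Dendro_montana and Ictero_borealis.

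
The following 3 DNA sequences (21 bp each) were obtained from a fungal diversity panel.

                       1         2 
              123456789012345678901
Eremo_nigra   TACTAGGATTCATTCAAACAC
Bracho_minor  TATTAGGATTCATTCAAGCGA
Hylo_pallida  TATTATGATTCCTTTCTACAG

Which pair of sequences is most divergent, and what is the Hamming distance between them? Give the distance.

Pairwise Hamming distances:
  Eremo_nigra vs Bracho_minor: 4
  Eremo_nigra vs Hylo_pallida: 7
  Bracho_minor vs Hylo_pallida: 8
The largest is 8, between Bracho_minor and Hylo_pallida.

8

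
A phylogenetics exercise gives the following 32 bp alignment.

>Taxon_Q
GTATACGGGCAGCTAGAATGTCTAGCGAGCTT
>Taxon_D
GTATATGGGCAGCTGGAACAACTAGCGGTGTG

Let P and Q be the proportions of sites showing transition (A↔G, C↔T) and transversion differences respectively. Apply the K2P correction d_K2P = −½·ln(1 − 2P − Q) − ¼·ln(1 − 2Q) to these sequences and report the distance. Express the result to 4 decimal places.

0.3596

Differing sites — 6:C/T (Ti); 15:A/G (Ti); 19:T/C (Ti); 20:G/A (Ti); 21:T/A (Tv); 28:A/G (Ti); 29:G/T (Tv); 30:C/G (Tv); 32:T/G (Tv).
Of the 9 differences, 5 transitions and 4 transversions over 32 sites: P = 5/32 = 0.156250, Q = 4/32 = 0.125000.
d = −0.5·ln(0.562500) − 0.25·ln(0.750000) = −0.5·(-0.575364) − 0.25·(-0.287682) = 0.3596.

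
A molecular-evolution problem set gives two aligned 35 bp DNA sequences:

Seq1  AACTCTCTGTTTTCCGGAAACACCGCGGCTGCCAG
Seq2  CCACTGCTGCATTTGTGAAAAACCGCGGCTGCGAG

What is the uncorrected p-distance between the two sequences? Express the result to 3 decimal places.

0.371

The sequences differ at positions 1 (A/C), 2 (A/C), 3 (C/A), 4 (T/C), 5 (C/T), 6 (T/G), 10 (T/C), 11 (T/A), 14 (C/T), 15 (C/G), 16 (G/T), 21 (C/A), 33 (C/G).
There are 13 differences over 35 sites, so p = 13/35 = 0.371.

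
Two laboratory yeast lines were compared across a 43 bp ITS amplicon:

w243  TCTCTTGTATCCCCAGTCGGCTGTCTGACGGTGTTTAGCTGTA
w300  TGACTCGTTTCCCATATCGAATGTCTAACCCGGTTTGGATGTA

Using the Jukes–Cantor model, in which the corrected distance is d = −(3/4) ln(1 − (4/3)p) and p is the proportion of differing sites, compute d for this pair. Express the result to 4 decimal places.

Differing sites — 2:C/G; 3:T/A; 6:T/C; 9:A/T; 14:C/A; 15:A/T; 16:G/A; 20:G/A; 21:C/A; 27:G/A; 30:G/C; 31:G/C; 32:T/G; 37:A/G; 39:C/A.
p = 15/43 = 0.348837.
d = −0.75 · ln(1 − (4/3)·0.348837) = −0.75 · ln(0.534884) = −0.75 · (-0.625705) = 0.4693.

0.4693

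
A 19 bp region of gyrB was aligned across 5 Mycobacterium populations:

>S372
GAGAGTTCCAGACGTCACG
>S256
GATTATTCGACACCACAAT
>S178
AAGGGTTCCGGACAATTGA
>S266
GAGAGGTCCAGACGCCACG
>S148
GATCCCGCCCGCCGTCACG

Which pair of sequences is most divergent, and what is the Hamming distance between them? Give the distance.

14

Pairwise Hamming distances:
  S372 vs S256: 9
  S372 vs S178: 9
  S372 vs S266: 2
  S372 vs S148: 7
  S256 vs S178: 12
  S256 vs S266: 10
  S256 vs S148: 12
  S178 vs S266: 10
  S178 vs S148: 14
  S266 vs S148: 8
The largest is 14, between S178 and S148.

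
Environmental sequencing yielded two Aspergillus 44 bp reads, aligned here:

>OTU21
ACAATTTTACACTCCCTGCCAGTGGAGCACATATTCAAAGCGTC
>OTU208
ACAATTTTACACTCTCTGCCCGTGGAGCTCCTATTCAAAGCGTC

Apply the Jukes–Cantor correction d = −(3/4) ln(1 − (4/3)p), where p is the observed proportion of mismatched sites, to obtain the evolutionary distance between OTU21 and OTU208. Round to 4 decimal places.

Mismatches occur at site 15 (C↔T), site 21 (A↔C), site 29 (A↔T), site 31 (A↔C).
p = 4/44 = 0.090909.
d = −0.75 · ln(1 − (4/3)·0.090909) = −0.75 · ln(0.878788) = −0.75 · (-0.129212) = 0.0969.

0.0969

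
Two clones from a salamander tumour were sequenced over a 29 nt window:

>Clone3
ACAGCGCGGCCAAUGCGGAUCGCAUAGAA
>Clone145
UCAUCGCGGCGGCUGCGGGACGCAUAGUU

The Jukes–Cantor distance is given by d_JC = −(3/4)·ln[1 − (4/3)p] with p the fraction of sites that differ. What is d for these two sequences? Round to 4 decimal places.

Differing sites — 1:A/U; 4:G/U; 11:C/G; 12:A/G; 13:A/C; 19:A/G; 20:U/A; 28:A/U; 29:A/U.
p = 9/29 = 0.310345.
d = −0.75 · ln(1 − (4/3)·0.310345) = −0.75 · ln(0.586207) = −0.75 · (-0.534082) = 0.4006.

0.4006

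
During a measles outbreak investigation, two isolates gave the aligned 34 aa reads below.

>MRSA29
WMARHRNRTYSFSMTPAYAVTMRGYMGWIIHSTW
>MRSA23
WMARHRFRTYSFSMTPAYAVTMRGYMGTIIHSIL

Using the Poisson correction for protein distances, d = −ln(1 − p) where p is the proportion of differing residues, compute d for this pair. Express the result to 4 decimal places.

Differing sites — 7:N/F; 28:W/T; 33:T/I; 34:W/L.
p = 4/34 = 0.117647.
d = −ln(1 − 0.117647) = −ln(0.882353) = 0.1252.

0.1252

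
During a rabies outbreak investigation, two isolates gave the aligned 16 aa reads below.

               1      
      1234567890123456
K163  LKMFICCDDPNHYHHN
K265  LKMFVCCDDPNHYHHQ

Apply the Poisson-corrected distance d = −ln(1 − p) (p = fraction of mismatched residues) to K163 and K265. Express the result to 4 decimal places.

0.1335

The sequences differ at positions 5 (I/V), 16 (N/Q).
p = 2/16 = 0.125000.
d = −ln(1 − 0.125000) = −ln(0.875000) = 0.1335.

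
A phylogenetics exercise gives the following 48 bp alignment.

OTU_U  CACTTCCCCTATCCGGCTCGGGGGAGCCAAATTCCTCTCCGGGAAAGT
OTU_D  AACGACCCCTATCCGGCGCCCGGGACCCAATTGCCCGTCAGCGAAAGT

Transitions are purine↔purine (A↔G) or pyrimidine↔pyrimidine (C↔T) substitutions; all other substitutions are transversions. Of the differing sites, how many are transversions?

12

Mismatches occur at site 1 (C↔A, transversion), site 4 (T↔G, transversion), site 5 (T↔A, transversion), site 18 (T↔G, transversion), site 20 (G↔C, transversion), site 21 (G↔C, transversion), site 26 (G↔C, transversion), site 31 (A↔T, transversion), site 33 (T↔G, transversion), site 36 (T↔C, transition), site 37 (C↔G, transversion), site 40 (C↔A, transversion), site 42 (G↔C, transversion).
Of the 13 differences, 1 transition and 12 transversions, so the answer is 12.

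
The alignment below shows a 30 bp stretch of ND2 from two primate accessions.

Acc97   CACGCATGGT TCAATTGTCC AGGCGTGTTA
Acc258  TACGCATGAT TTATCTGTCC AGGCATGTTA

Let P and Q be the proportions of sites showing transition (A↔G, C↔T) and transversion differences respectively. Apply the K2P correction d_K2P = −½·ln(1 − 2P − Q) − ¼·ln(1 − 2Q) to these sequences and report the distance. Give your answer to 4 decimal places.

The sequences differ at positions 1 (C/T, transition), 9 (G/A, transition), 12 (C/T, transition), 14 (A/T, transversion), 15 (T/C, transition), 25 (G/A, transition).
Of the 6 differences, 5 transitions and 1 transversion over 30 sites: P = 5/30 = 0.166667, Q = 1/30 = 0.033333.
d = −0.5·ln(0.633333) − 0.25·ln(0.933334) = −0.5·(-0.456759) − 0.25·(-0.068992) = 0.2456.

0.2456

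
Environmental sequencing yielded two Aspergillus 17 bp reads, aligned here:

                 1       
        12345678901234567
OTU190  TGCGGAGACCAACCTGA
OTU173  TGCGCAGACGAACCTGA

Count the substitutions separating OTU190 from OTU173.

2

Differing sites — 5:G/C; 10:C/G.
That gives 2 mismatches out of 17 aligned sites, so the Hamming distance is 2.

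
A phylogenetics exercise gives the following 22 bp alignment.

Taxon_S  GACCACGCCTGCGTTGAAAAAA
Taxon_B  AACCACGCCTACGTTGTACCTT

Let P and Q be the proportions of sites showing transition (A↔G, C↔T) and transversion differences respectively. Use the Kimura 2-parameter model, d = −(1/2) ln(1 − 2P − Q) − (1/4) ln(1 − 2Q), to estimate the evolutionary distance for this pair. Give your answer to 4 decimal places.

Differing sites — 1:G/A (Ti); 11:G/A (Ti); 17:A/T (Tv); 19:A/C (Tv); 20:A/C (Tv); 21:A/T (Tv); 22:A/T (Tv).
Of the 7 differences, 2 transitions and 5 transversions over 22 sites: P = 2/22 = 0.090909, Q = 5/22 = 0.227273.
d = −0.5·ln(0.590909) − 0.25·ln(0.545454) = −0.5·(-0.526093) − 0.25·(-0.606137) = 0.4146.

0.4146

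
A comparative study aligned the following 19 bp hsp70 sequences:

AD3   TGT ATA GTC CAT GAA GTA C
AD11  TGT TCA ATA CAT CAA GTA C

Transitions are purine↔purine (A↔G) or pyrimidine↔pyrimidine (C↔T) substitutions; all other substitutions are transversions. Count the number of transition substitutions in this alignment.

2

The sequences differ at positions 4 (A/T, transversion), 5 (T/C, transition), 7 (G/A, transition), 9 (C/A, transversion), 13 (G/C, transversion).
Of the 5 differences, 2 transitions and 3 transversions, so the answer is 2.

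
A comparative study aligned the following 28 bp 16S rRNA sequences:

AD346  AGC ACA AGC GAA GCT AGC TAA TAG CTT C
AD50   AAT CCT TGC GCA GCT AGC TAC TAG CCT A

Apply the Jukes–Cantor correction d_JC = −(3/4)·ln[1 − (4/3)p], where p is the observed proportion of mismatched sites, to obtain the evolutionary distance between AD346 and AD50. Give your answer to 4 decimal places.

The sequences differ at positions 2 (G/A), 3 (C/T), 4 (A/C), 6 (A/T), 7 (A/T), 11 (A/C), 21 (A/C), 26 (T/C), 28 (C/A).
p = 9/28 = 0.321429.
d = −0.75 · ln(1 − (4/3)·0.321429) = −0.75 · ln(0.571428) = −0.75 · (-0.559617) = 0.4197.

0.4197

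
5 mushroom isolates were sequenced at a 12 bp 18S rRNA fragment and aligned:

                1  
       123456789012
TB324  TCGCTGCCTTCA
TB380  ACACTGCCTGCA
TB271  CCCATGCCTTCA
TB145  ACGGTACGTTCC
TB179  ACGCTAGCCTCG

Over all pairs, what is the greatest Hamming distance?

Pairwise Hamming distances:
  TB324 vs TB380: 3
  TB324 vs TB271: 3
  TB324 vs TB145: 5
  TB324 vs TB179: 5
  TB380 vs TB271: 4
  TB380 vs TB145: 6
  TB380 vs TB179: 6
  TB271 vs TB145: 6
  TB271 vs TB179: 7
  TB145 vs TB179: 5
The largest is 7, between TB271 and TB179.

7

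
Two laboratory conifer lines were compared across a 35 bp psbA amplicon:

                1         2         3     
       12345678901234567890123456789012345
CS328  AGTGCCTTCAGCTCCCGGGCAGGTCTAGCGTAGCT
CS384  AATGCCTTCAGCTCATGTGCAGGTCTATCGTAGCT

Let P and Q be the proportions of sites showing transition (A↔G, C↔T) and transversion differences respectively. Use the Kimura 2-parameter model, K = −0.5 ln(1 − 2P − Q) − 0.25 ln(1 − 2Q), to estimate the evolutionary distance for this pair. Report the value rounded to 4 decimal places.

0.1586

The sequences differ at positions 2 (G/A, transition), 15 (C/A, transversion), 16 (C/T, transition), 18 (G/T, transversion), 28 (G/T, transversion).
Of the 5 differences, 2 transitions and 3 transversions over 35 sites: P = 2/35 = 0.057143, Q = 3/35 = 0.085714.
d = −0.5·ln(0.800000) − 0.25·ln(0.828572) = −0.5·(-0.223144) − 0.25·(-0.188052) = 0.1586.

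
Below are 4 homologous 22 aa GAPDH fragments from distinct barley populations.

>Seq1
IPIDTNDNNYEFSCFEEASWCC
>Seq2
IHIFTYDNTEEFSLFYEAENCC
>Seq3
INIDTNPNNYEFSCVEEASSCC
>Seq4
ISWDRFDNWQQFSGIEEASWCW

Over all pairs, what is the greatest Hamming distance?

Pairwise Hamming distances:
  Seq1 vs Seq2: 9
  Seq1 vs Seq3: 4
  Seq1 vs Seq4: 10
  Seq2 vs Seq3: 11
  Seq2 vs Seq4: 14
  Seq3 vs Seq4: 12
The largest is 14, between Seq2 and Seq4.

14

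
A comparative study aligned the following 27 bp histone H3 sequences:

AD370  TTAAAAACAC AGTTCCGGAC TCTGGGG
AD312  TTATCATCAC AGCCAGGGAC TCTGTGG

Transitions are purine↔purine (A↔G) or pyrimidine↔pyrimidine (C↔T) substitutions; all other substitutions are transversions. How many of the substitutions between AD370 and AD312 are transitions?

Mismatches occur at site 4 (A↔T, transversion), site 5 (A↔C, transversion), site 7 (A↔T, transversion), site 13 (T↔C, transition), site 14 (T↔C, transition), site 15 (C↔A, transversion), site 16 (C↔G, transversion), site 25 (G↔T, transversion).
Of the 8 differences, 2 transitions and 6 transversions, so the answer is 2.

2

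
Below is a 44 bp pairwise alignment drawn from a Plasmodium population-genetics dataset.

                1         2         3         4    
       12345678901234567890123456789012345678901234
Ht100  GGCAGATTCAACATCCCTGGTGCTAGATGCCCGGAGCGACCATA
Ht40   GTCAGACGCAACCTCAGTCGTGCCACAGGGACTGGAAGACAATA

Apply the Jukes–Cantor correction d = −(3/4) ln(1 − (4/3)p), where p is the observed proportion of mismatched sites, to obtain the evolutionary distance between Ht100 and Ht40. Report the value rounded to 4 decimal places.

Mismatches occur at site 2 (G↔T), site 7 (T↔C), site 8 (T↔G), site 13 (A↔C), site 16 (C↔A), site 17 (C↔G), site 19 (G↔C), site 24 (T↔C), site 26 (G↔C), site 28 (T↔G), site 30 (C↔G), site 31 (C↔A), site 33 (G↔T), site 35 (A↔G), site 36 (G↔A), site 37 (C↔A), site 41 (C↔A).
p = 17/44 = 0.386364.
d = −0.75 · ln(1 − (4/3)·0.386364) = −0.75 · ln(0.484848) = −0.75 · (-0.723920) = 0.5429.

0.5429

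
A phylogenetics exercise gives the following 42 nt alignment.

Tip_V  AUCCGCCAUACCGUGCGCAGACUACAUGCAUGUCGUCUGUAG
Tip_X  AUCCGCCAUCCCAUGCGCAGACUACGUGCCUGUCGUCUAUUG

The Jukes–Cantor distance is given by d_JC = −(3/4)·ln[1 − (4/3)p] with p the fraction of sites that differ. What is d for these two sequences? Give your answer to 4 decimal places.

The sequences differ at positions 10 (A/C), 13 (G/A), 26 (A/G), 30 (A/C), 39 (G/A), 41 (A/U).
p = 6/42 = 0.142857.
d = −0.75 · ln(1 − (4/3)·0.142857) = −0.75 · ln(0.809524) = −0.75 · (-0.211309) = 0.1585.

0.1585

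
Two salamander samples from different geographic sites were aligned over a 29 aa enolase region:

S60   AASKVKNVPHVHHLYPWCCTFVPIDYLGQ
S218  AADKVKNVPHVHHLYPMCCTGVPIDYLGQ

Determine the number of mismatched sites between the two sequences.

The sequences differ at positions 3 (S/D), 17 (W/M), 21 (F/G).
That gives 3 mismatches out of 29 aligned sites, so the Hamming distance is 3.

3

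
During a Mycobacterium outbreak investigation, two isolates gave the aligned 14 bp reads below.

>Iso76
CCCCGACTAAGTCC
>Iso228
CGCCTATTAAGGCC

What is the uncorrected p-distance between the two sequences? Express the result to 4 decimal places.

The sequences differ at positions 2 (C/G), 5 (G/T), 7 (C/T), 12 (T/G).
There are 4 differences over 14 sites, so p = 4/14 = 0.2857.

0.2857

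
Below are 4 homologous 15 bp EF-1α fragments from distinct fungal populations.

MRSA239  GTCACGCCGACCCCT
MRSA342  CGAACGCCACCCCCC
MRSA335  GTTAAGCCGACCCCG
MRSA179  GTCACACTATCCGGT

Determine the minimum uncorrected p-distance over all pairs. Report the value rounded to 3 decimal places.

Pairwise Hamming distances:
  MRSA239 vs MRSA342: 6
  MRSA239 vs MRSA335: 3
  MRSA239 vs MRSA179: 6
  MRSA342 vs MRSA335: 7
  MRSA342 vs MRSA179: 9
  MRSA335 vs MRSA179: 9
The smallest is 3 mismatches, between MRSA239 and MRSA335; p = 3/15 = 0.200.

0.200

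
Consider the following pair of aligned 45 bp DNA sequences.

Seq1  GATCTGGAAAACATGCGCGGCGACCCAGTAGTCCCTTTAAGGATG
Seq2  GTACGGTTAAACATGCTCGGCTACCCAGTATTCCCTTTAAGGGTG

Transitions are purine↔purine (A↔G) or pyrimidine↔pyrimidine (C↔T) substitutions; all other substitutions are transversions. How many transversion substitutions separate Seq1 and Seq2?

8

Differing sites — 2:A/T (Tv); 3:T/A (Tv); 5:T/G (Tv); 7:G/T (Tv); 8:A/T (Tv); 17:G/T (Tv); 22:G/T (Tv); 31:G/T (Tv); 43:A/G (Ti).
Of the 9 differences, 1 transition and 8 transversions, so the answer is 8.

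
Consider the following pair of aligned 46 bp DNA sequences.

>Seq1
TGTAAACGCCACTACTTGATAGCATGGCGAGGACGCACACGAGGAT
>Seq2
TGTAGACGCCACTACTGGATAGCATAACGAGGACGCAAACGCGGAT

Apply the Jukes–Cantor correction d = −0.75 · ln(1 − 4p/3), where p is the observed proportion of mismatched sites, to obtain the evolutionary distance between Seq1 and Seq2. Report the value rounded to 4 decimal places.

Differing sites — 5:A/G; 17:T/G; 26:G/A; 27:G/A; 38:C/A; 42:A/C.
p = 6/46 = 0.130435.
d = −0.75 · ln(1 − (4/3)·0.130435) = −0.75 · ln(0.826087) = −0.75 · (-0.191055) = 0.1433.

0.1433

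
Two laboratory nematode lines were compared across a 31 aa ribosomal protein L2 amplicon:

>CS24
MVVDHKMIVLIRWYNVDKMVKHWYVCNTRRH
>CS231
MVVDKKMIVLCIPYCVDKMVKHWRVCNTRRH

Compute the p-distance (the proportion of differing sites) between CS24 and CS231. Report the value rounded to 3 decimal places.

The sequences differ at positions 5 (H/K), 11 (I/C), 12 (R/I), 13 (W/P), 15 (N/C), 24 (Y/R).
There are 6 differences over 31 sites, so p = 6/31 = 0.194.

0.194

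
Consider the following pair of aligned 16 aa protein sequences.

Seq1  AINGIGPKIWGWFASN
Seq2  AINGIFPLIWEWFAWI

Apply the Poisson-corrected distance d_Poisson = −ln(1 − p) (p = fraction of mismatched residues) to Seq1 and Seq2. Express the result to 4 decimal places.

0.3747

Mismatches occur at site 6 (G→F), site 8 (K→L), site 11 (G→E), site 15 (S→W), site 16 (N→I).
p = 5/16 = 0.312500.
d = −ln(1 − 0.312500) = −ln(0.687500) = 0.3747.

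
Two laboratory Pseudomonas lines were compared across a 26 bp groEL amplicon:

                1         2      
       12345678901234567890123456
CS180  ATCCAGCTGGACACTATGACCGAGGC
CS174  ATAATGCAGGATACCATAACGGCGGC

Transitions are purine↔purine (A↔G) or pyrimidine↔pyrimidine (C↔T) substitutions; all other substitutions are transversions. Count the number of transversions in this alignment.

Mismatches occur at site 3 (C↔A, transversion), site 4 (C↔A, transversion), site 5 (A↔T, transversion), site 8 (T↔A, transversion), site 12 (C↔T, transition), site 15 (T↔C, transition), site 18 (G↔A, transition), site 21 (C↔G, transversion), site 23 (A↔C, transversion).
Of the 9 differences, 3 transitions and 6 transversions, so the answer is 6.

6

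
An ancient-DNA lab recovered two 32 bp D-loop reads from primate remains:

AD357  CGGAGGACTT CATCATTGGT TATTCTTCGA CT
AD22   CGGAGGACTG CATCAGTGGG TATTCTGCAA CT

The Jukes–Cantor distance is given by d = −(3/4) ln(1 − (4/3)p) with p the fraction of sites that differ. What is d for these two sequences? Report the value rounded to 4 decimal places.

0.1752

Mismatches occur at site 10 (T↔G), site 16 (T↔G), site 20 (T↔G), site 27 (T↔G), site 29 (G↔A).
p = 5/32 = 0.156250.
d = −0.75 · ln(1 − (4/3)·0.156250) = −0.75 · ln(0.791667) = −0.75 · (-0.233614) = 0.1752.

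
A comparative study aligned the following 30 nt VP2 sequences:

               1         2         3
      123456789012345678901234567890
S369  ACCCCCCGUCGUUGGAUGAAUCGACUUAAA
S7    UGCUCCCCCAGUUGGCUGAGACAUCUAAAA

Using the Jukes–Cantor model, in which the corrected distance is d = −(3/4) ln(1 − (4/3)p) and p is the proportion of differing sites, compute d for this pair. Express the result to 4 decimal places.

0.5716

The sequences differ at positions 1 (A/U), 2 (C/G), 4 (C/U), 8 (G/C), 9 (U/C), 10 (C/A), 16 (A/C), 20 (A/G), 21 (U/A), 23 (G/A), 24 (A/U), 27 (U/A).
p = 12/30 = 0.400000.
d = −0.75 · ln(1 − (4/3)·0.400000) = −0.75 · ln(0.466667) = −0.75 · (-0.762139) = 0.5716.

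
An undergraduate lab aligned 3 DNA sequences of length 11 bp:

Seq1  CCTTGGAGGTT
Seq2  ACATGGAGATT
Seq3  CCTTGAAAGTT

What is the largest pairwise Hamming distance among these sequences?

5

Pairwise Hamming distances:
  Seq1 vs Seq2: 3
  Seq1 vs Seq3: 2
  Seq2 vs Seq3: 5
The largest is 5, between Seq2 and Seq3.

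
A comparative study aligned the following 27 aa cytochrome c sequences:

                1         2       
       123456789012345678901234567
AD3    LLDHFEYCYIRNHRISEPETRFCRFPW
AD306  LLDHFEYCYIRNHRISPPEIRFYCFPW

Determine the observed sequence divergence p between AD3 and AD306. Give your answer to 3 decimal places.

Mismatches occur at site 17 (E→P), site 20 (T→I), site 23 (C→Y), site 24 (R→C).
There are 4 differences over 27 sites, so p = 4/27 = 0.148.

0.148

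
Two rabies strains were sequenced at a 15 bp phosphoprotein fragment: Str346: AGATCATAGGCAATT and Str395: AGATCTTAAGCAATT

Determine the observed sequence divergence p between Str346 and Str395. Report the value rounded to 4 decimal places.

0.1333

Differing sites — 6:A/T; 9:G/A.
There are 2 differences over 15 sites, so p = 2/15 = 0.1333.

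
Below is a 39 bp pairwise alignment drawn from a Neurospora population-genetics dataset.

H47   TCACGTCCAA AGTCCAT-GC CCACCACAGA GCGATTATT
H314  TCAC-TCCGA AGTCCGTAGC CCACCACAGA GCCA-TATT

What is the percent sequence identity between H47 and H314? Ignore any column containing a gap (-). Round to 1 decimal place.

91.7%

Excluding the 3 gap columns leaves 36 comparable sites.
Mismatches occur at site 9 (A↔G), site 16 (A↔G), site 33 (G↔C).
33 of the 36 comparable sites match, so the percent identity is 33/36 × 100 = 91.7%.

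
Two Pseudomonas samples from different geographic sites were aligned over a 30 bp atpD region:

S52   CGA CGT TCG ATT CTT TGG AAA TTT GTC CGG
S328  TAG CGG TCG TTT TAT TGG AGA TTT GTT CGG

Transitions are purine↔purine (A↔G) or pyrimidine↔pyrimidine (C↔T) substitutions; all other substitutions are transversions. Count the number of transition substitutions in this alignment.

The sequences differ at positions 1 (C/T, transition), 2 (G/A, transition), 3 (A/G, transition), 6 (T/G, transversion), 10 (A/T, transversion), 13 (C/T, transition), 14 (T/A, transversion), 20 (A/G, transition), 27 (C/T, transition).
Of the 9 differences, 6 transitions and 3 transversions, so the answer is 6.

6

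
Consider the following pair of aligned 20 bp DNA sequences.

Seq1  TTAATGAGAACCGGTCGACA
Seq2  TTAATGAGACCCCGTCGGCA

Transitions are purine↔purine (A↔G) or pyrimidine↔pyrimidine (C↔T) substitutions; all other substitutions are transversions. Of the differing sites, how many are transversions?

The sequences differ at positions 10 (A/C, transversion), 13 (G/C, transversion), 18 (A/G, transition).
Of the 3 differences, 1 transition and 2 transversions, so the answer is 2.

2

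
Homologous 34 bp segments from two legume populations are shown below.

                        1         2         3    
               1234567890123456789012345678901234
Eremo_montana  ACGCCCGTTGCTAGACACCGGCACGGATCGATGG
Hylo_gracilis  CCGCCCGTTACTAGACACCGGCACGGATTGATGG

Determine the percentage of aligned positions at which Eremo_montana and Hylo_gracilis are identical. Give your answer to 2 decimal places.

Differing sites — 1:A/C; 10:G/A; 29:C/T.
31 of the 34 sites match, so the percent identity is 31/34 × 100 = 91.18%.

91.18%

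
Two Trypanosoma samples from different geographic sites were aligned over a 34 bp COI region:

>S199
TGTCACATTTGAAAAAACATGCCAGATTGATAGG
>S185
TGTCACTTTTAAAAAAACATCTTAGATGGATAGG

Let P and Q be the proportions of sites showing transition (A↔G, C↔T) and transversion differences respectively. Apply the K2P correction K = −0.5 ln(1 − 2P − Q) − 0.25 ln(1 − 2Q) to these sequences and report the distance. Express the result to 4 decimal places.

0.2023

The sequences differ at positions 7 (A/T, transversion), 11 (G/A, transition), 21 (G/C, transversion), 22 (C/T, transition), 23 (C/T, transition), 28 (T/G, transversion).
Of the 6 differences, 3 transitions and 3 transversions over 34 sites: P = 3/34 = 0.088235, Q = 3/34 = 0.088235.
d = −0.5·ln(0.735295) − 0.25·ln(0.823530) = −0.5·(-0.307483) − 0.25·(-0.194155) = 0.2023.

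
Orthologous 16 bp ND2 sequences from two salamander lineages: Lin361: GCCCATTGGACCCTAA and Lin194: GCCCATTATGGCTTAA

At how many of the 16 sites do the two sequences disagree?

Mismatches occur at site 8 (G→A), site 9 (G→T), site 10 (A→G), site 11 (C→G), site 13 (C→T).
That gives 5 mismatches out of 16 aligned sites, so the Hamming distance is 5.

5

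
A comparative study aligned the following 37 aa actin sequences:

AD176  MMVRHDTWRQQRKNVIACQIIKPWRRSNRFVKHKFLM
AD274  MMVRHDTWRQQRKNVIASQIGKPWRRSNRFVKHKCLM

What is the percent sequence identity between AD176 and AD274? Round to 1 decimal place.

The sequences differ at positions 18 (C/S), 21 (I/G), 35 (F/C).
34 of the 37 sites match, so the percent identity is 34/37 × 100 = 91.9%.

91.9%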